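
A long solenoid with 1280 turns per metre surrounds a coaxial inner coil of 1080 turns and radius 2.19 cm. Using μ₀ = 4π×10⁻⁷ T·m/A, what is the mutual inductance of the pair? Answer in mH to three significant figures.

The outer solenoid produces a uniform field B₁ = μ₀n₁I₁ across the inner coil,
so the flux linkage is N₂Φ = N₂B₁A₂ = μ₀n₁N₂A₂·I₁, giving M = μ₀n₁N₂A₂.
A₂ = πr² = π(2.190×10^-2 m)² = 1.507×10^-3 m².
M = (4π×10⁻⁷)(1280)(1080)(1.507×10^-3) = 2.617×10^-3 H.

M ≈ 2.62 mH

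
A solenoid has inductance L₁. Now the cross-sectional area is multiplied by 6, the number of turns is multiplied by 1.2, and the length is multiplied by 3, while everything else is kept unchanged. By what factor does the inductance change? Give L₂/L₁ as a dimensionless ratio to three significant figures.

L₂/L₁ = 2.88

For a solenoid, L ∝ μᵣN²A/ℓ.
L₂/L₁ = (6) × (1.2)^2 × (3)^-1 = 2.88.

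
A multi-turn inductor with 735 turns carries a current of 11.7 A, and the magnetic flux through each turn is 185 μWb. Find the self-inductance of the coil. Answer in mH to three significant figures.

Self-inductance is defined by L = NΦ_B/I (flux linkage over current).
L = (735)(1.850×10^-4 Wb)/(11.7 A) = 1.162×10^-2 H.

L ≈ 11.6 mH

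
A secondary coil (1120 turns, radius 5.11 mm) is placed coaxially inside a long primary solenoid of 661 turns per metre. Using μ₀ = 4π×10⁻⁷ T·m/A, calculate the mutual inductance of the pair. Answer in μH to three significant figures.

M ≈ 76.3 μH

The outer solenoid produces a uniform field B₁ = μ₀n₁I₁ across the inner coil,
so the flux linkage is N₂Φ = N₂B₁A₂ = μ₀n₁N₂A₂·I₁, giving M = μ₀n₁N₂A₂.
A₂ = πr² = π(5.110×10^-3 m)² = 8.203×10^-5 m².
M = (4π×10⁻⁷)(661)(1120)(8.203×10^-5) = 7.632×10^-5 H.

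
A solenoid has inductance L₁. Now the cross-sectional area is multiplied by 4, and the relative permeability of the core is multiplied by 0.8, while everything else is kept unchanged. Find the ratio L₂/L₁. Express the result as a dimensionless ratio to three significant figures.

L₂/L₁ = 3.20

For a solenoid, L ∝ μᵣN²A/ℓ.
L₂/L₁ = (4) × (0.8) = 3.20.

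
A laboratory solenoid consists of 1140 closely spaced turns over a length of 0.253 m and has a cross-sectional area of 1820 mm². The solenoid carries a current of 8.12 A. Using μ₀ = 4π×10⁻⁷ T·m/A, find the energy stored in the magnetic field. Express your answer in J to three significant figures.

U ≈ 0.387 J

A = 1820 mm² = 1.820×10^-3 m².
L = μ₀N²A/ℓ = (4π×10⁻⁷)(1140)²(1.820×10^-3)/(0.253) = 1.1748×10^-2 H.
U = ½LI² = ½(1.1748×10^-2)(8.12)² = 0.3873 J.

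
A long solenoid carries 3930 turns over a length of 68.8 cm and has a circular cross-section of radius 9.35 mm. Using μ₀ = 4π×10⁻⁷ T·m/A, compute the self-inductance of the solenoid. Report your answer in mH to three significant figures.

L ≈ 7.75 mH

A = πr² = π(9.350×10^-3 m)² = 2.746×10^-4 m².
For a long solenoid, L = μ₀N²A/ℓ.
L = (4π×10⁻⁷)(3930)²(2.746×10^-4)/(0.688 m) = 7.748×10^-3 H.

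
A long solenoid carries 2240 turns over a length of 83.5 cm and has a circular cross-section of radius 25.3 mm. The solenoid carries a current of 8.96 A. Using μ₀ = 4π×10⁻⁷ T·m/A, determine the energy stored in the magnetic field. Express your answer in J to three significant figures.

U ≈ 0.610 J

A = πr² = π(2.530×10^-2 m)² = 2.011×10^-3 m².
L = μ₀N²A/ℓ = (4π×10⁻⁷)(2240)²(2.011×10^-3)/(0.835) = 1.518×10^-2 H.
U = ½LI² = ½(1.518×10^-2)(8.96)² = 0.6095 J.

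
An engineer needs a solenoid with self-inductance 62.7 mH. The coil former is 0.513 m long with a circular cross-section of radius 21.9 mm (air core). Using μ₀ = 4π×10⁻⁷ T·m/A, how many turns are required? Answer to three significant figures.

A = πr² = π(2.190×10^-2 m)² = 1.507×10^-3 m².
From L = μ₀N²A/ℓ, N = √(Lℓ / (μ₀A)).
N = √[(6.270×10^-2)(0.513) / ((4π×10⁻⁷)×1.507×10^-3)] = √(1.699×10^7) ≈ 4121.6.

N ≈ 4120 turns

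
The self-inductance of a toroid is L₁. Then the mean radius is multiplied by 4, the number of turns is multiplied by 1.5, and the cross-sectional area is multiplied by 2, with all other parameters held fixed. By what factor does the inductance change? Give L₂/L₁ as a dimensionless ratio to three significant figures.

L₂/L₁ = 1.13

For a toroid, L ∝ μᵣN²A/R.
L₂/L₁ = (4)^-1 × (1.5)^2 × (2) = 1.13.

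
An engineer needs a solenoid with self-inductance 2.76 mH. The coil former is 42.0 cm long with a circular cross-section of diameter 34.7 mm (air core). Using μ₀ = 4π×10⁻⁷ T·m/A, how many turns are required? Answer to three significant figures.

N ≈ 988 turns

A = π(d/2)² = π(1.735×10^-2 m)² = 9.457×10^-4 m².
From L = μ₀N²A/ℓ, N = √(Lℓ / (μ₀A)).
N = √[(2.760×10^-3)(0.42) / ((4π×10⁻⁷)×9.457×10^-4)] = √(9.754×10^5) ≈ 987.6.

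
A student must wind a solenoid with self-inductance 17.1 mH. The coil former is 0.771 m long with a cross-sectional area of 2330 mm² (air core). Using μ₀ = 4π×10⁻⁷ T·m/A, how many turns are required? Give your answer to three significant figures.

N ≈ 2120 turns

A = 2330 mm² = 2.330×10^-3 m².
From L = μ₀N²A/ℓ, N = √(Lℓ / (μ₀A)).
N = √[(1.710×10^-2)(0.771) / ((4π×10⁻⁷)×2.330×10^-3)] = √(4.503×10^6) ≈ 2122.0.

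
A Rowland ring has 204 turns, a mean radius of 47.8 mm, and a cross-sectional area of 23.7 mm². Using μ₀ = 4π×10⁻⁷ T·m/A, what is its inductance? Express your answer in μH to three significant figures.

For a thin toroid, L = μ₀N²A/(2πR).
L = (4π×10⁻⁷)(204)²(2.370×10^-5) / (2π×4.780×10^-2 m) = 4.127×10^-6 H.

L ≈ 4.13 μH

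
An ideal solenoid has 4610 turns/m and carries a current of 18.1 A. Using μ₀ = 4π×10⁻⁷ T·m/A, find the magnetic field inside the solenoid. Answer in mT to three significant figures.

B ≈ 105 mT

Inside a long solenoid, B = μ₀nI.
B = (4π×10⁻⁷)(4.610×10^3 m⁻¹)(18.1 A) = 0.1049 T.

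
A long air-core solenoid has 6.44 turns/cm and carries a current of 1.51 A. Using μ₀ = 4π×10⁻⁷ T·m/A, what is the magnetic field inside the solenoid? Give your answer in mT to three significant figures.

B ≈ 1.22 mT

Inside a long solenoid, B = μ₀nI.
B = (4π×10⁻⁷)(644 m⁻¹)(1.51 A) = 1.222×10^-3 T.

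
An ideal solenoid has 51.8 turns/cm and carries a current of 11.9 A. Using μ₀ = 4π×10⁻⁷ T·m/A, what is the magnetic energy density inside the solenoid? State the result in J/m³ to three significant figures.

B = μ₀nI = (4π×10⁻⁷)(5.180×10^3)(11.9) = 7.746×10^-2 T.
u = B²/(2μ₀) = (7.746×10^-2)²/(2×4π×10⁻⁷) = 2.387×10^3 J/m³.

u ≈ 2390 J/m³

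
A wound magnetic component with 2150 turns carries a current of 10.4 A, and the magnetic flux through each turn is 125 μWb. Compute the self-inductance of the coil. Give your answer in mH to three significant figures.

Self-inductance is defined by L = NΦ_B/I (flux linkage over current).
L = (2150)(1.250×10^-4 Wb)/(10.4 A) = 2.584×10^-2 H.

L ≈ 25.8 mH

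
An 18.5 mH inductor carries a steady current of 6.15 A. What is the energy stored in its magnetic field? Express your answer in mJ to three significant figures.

Stored magnetic energy: U = ½LI².
U = ½(1.850×10^-2 H)(6.15 A)² = 0.3499 J.

U ≈ 350 mJ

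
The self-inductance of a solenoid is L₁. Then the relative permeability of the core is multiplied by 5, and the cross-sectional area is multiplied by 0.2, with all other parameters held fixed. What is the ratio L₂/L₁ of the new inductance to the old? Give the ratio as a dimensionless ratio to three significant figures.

L₂/L₁ = 1.00

For a solenoid, L ∝ μᵣN²A/ℓ.
L₂/L₁ = (5) × (0.2) = 1.00.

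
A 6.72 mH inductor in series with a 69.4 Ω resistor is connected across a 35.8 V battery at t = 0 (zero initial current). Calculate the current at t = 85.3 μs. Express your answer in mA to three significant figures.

I ≈ 302 mA

τ = L/R = 6.720×10^-3/69.4 = 9.683×10^-5 s; final current I_∞ = ε/R = 35.8/69.4 = 0.5159 A.
I(t) = I_∞(1 − e^(−t/τ)) with t/τ = 0.881.
I = (0.5159)(1 − e^(−0.881)) = 0.3021 A.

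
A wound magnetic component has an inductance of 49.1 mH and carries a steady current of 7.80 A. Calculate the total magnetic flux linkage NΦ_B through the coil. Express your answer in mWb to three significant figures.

NΦ_B ≈ 383 mWb

From L = NΦ_B/I, the flux linkage is NΦ_B = LI.
NΦ_B = (4.910×10^-2 H)(7.80 A) = 0.383 Wb.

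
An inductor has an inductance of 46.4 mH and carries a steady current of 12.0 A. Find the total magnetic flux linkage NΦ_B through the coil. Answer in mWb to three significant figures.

From L = NΦ_B/I, the flux linkage is NΦ_B = LI.
NΦ_B = (4.640×10^-2 H)(12.0 A) = 0.5568 Wb.

NΦ_B ≈ 557 mWb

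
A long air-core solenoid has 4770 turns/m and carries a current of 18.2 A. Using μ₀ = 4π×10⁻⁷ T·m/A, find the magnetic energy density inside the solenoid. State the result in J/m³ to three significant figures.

B = μ₀nI = (4π×10⁻⁷)(4.770×10^3)(18.2) = 0.1091 T.
u = B²/(2μ₀) = (0.1091)²/(2×4π×10⁻⁷) = 4.735×10^3 J/m³.

u ≈ 4740 J/m³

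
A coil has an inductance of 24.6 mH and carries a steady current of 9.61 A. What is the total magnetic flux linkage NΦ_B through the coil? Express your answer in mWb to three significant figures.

NΦ_B ≈ 236 mWb

From L = NΦ_B/I, the flux linkage is NΦ_B = LI.
NΦ_B = (2.460×10^-2 H)(9.61 A) = 0.2364 Wb.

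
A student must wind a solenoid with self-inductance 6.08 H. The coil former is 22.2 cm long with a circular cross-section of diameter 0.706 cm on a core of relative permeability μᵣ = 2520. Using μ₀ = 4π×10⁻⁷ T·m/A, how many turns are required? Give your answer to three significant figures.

N ≈ 3300 turns

A = π(d/2)² = π(3.530×10^-3 m)² = 3.9147×10^-5 m².
From L = μ₀μᵣN²A/ℓ, N = √(Lℓ / (μ₀μᵣA)).
N = √[(6.08)(0.222) / ((4π×10⁻⁷)(2520)×3.9147×10^-5)] = √(1.089×10^7) ≈ 3299.7.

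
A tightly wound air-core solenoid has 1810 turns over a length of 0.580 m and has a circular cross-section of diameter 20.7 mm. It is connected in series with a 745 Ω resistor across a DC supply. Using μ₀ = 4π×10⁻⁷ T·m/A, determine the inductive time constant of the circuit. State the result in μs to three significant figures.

τ ≈ 3.21 μs

A = π(d/2)² = π(1.035×10^-2 m)² = 3.365×10^-4 m².
L = μ₀N²A/ℓ = (4π×10⁻⁷)(1810)²(3.365×10^-4)/(0.58) = 2.389×10^-3 H.
τ = L/R = (2.389×10^-3)/(745) = 3.206×10^-6 s.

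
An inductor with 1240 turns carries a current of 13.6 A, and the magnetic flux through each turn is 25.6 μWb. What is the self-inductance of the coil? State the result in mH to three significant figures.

L ≈ 2.33 mH

Self-inductance is defined by L = NΦ_B/I (flux linkage over current).
L = (1240)(2.560×10^-5 Wb)/(13.6 A) = 2.334×10^-3 H.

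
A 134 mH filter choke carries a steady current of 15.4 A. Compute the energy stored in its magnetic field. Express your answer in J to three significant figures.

Stored magnetic energy: U = ½LI².
U = ½(0.134 H)(15.4 A)² = 15.89 J.

U ≈ 15.9 J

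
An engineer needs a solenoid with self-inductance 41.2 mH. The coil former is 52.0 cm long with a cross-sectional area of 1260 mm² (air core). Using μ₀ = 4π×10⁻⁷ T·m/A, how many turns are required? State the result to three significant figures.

A = 1260 mm² = 1.260×10^-3 m².
From L = μ₀N²A/ℓ, N = √(Lℓ / (μ₀A)).
N = √[(4.120×10^-2)(0.52) / ((4π×10⁻⁷)×1.260×10^-3)] = √(1.353×10^7) ≈ 3678.4.

N ≈ 3680 turns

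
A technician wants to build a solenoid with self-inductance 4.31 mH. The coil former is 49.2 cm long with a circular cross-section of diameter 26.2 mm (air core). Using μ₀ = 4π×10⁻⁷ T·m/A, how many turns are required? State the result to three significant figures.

N ≈ 1770 turns

A = π(d/2)² = π(1.310×10^-2 m)² = 5.391×10^-4 m².
From L = μ₀N²A/ℓ, N = √(Lℓ / (μ₀A)).
N = √[(4.310×10^-3)(0.492) / ((4π×10⁻⁷)×5.391×10^-4)] = √(3.130×10^6) ≈ 1769.2.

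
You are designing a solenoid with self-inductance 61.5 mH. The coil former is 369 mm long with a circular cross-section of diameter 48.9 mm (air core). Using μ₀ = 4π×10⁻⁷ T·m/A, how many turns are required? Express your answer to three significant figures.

N ≈ 3100 turns

A = π(d/2)² = π(2.445×10^-2 m)² = 1.878×10^-3 m².
From L = μ₀N²A/ℓ, N = √(Lℓ / (μ₀A)).
N = √[(6.150×10^-2)(0.369) / ((4π×10⁻⁷)×1.878×10^-3)] = √(9.616×10^6) ≈ 3100.9.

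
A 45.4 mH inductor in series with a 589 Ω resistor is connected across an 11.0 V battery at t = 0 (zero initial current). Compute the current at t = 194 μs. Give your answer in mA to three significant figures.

I ≈ 17.2 mA

τ = L/R = 4.540×10^-2/589 = 7.708×10^-5 s; final current I_∞ = ε/R = 11.0/589 = 1.868×10^-2 A.
I(t) = I_∞(1 − e^(−t/τ)) with t/τ = 2.517.
I = (1.868×10^-2)(1 − e^(−2.517)) = 1.717×10^-2 A.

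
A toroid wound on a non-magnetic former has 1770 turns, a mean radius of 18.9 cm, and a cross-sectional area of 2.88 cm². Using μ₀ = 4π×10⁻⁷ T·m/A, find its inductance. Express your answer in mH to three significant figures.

For a thin toroid, L = μ₀N²A/(2πR).
L = (4π×10⁻⁷)(1770)²(2.880×10^-4) / (2π×0.189 m) = 9.548×10^-4 H.

L ≈ 0.955 mH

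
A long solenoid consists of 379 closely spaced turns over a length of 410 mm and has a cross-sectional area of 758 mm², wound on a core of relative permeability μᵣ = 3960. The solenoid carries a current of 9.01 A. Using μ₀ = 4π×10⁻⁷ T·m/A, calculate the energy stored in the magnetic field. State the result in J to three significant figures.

A = 758 mm² = 7.580×10^-4 m².
L = μ₀μᵣN²A/ℓ = (4π×10⁻⁷)(3960)(379)²(7.580×10^-4)/(0.41) = 1.322 H.
U = ½LI² = ½(1.322)(9.01)² = 53.64 J.

U ≈ 53.6 J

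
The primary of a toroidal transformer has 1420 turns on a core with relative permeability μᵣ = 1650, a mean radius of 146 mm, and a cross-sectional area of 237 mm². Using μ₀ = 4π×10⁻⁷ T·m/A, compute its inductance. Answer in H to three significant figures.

L ≈ 1.08 H

For a thin toroid, L = μ₀μᵣN²A/(2πR).
L = (4π×10⁻⁷)(1650)(1420)²(2.370×10^-4) / (2π×0.146 m) = 1.08 H.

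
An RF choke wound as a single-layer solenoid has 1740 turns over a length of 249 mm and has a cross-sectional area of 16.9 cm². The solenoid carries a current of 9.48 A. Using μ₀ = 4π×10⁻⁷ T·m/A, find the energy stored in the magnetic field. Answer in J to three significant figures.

A = 16.9 cm² = 1.690×10^-3 m².
L = μ₀N²A/ℓ = (4π×10⁻⁷)(1740)²(1.690×10^-3)/(0.249) = 2.582×10^-2 H.
U = ½LI² = ½(2.582×10^-2)(9.48)² = 1.16 J.

U ≈ 1.16 J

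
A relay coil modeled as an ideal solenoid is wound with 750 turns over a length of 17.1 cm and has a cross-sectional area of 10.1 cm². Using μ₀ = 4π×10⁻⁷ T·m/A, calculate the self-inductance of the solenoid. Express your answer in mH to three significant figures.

A = 10.1 cm² = 1.010×10^-3 m².
For a long solenoid, L = μ₀N²A/ℓ.
L = (4π×10⁻⁷)(750)²(1.010×10^-3)/(0.171 m) = 4.175×10^-3 H.

L ≈ 4.18 mH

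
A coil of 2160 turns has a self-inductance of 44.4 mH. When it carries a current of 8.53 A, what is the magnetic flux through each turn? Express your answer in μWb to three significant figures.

Φ_B ≈ 175 μWb

From L = NΦ_B/I, the flux per turn is Φ_B = LI/N.
Φ_B = (4.440×10^-2 H)(8.53 A)/2160 = 1.753×10^-4 Wb.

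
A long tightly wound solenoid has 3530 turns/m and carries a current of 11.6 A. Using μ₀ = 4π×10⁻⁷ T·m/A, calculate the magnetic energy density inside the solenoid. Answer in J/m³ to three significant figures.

B = μ₀nI = (4π×10⁻⁷)(3.530×10^3)(11.6) = 5.146×10^-2 T.
u = B²/(2μ₀) = (5.146×10^-2)²/(2×4π×10⁻⁷) = 1.054×10^3 J/m³.

u ≈ 1050 J/m³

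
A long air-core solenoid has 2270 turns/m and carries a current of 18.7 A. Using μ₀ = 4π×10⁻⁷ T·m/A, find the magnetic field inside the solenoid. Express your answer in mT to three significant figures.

B ≈ 53.3 mT

Inside a long solenoid, B = μ₀nI.
B = (4π×10⁻⁷)(2.270×10^3 m⁻¹)(18.7 A) = 5.334×10^-2 T.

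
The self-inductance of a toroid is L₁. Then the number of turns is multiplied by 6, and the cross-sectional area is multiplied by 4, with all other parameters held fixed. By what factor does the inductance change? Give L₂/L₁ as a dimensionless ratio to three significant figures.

For a toroid, L ∝ μᵣN²A/R.
L₂/L₁ = (6)^2 × (4) = 144.

L₂/L₁ = 144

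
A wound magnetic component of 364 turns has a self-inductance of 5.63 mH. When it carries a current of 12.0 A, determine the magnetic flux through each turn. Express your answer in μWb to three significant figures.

Φ_B ≈ 186 μWb

From L = NΦ_B/I, the flux per turn is Φ_B = LI/N.
Φ_B = (5.630×10^-3 H)(12.0 A)/364 = 1.856×10^-4 Wb.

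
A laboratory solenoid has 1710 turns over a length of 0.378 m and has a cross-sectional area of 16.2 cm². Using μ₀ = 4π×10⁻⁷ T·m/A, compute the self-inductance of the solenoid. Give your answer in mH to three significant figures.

L ≈ 15.7 mH

A = 16.2 cm² = 1.620×10^-3 m².
For a long solenoid, L = μ₀N²A/ℓ.
L = (4π×10⁻⁷)(1710)²(1.620×10^-3)/(0.378 m) = 1.5748×10^-2 H.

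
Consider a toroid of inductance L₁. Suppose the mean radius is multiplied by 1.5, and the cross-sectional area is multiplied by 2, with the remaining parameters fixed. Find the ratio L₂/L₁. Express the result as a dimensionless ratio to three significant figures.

For a toroid, L ∝ μᵣN²A/R.
L₂/L₁ = (1.5)^-1 × (2) = 1.33.

L₂/L₁ = 1.33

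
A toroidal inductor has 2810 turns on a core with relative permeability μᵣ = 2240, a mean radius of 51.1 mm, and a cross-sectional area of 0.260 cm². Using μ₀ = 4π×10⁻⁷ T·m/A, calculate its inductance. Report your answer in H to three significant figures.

For a thin toroid, L = μ₀μᵣN²A/(2πR).
L = (4π×10⁻⁷)(2240)(2810)²(2.600×10^-5) / (2π×5.110×10^-2 m) = 1.8 H.

L ≈ 1.80 H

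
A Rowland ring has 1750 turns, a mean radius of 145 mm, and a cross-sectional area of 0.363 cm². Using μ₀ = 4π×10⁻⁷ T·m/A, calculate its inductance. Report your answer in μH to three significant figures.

L ≈ 153 μH

For a thin toroid, L = μ₀N²A/(2πR).
L = (4π×10⁻⁷)(1750)²(3.630×10^-5) / (2π×0.145 m) = 1.533×10^-4 H.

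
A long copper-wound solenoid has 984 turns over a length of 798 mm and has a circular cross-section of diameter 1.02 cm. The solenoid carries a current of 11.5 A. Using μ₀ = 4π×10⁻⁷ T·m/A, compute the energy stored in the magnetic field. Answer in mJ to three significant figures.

U ≈ 8.24 mJ

A = π(d/2)² = π(5.100×10^-3 m)² = 8.171×10^-5 m².
L = μ₀N²A/ℓ = (4π×10⁻⁷)(984)²(8.171×10^-5)/(0.798) = 1.246×10^-4 H.
U = ½LI² = ½(1.246×10^-4)(11.5)² = 8.239×10^-3 J.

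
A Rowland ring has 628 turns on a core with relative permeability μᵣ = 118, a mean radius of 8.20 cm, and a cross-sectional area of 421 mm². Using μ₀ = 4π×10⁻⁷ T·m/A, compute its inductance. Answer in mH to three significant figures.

L ≈ 47.8 mH

For a thin toroid, L = μ₀μᵣN²A/(2πR).
L = (4π×10⁻⁷)(118)(628)²(4.210×10^-4) / (2π×8.200×10^-2 m) = 4.779×10^-2 H.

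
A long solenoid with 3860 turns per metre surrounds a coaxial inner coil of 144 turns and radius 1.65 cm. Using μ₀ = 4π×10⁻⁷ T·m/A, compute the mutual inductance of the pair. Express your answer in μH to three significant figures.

M ≈ 597 μH

The outer solenoid produces a uniform field B₁ = μ₀n₁I₁ across the inner coil,
so the flux linkage is N₂Φ = N₂B₁A₂ = μ₀n₁N₂A₂·I₁, giving M = μ₀n₁N₂A₂.
A₂ = πr² = π(1.650×10^-2 m)² = 8.553×10^-4 m².
M = (4π×10⁻⁷)(3860)(144)(8.553×10^-4) = 5.974×10^-4 H.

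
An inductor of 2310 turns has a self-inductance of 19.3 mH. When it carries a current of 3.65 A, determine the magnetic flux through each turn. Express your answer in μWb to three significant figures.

Φ_B ≈ 30.5 μWb

From L = NΦ_B/I, the flux per turn is Φ_B = LI/N.
Φ_B = (1.930×10^-2 H)(3.65 A)/2310 = 3.050×10^-5 Wb.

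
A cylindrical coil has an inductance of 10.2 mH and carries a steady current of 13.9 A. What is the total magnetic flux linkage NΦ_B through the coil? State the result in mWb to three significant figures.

NΦ_B ≈ 142 mWb

From L = NΦ_B/I, the flux linkage is NΦ_B = LI.
NΦ_B = (1.020×10^-2 H)(13.9 A) = 0.1418 Wb.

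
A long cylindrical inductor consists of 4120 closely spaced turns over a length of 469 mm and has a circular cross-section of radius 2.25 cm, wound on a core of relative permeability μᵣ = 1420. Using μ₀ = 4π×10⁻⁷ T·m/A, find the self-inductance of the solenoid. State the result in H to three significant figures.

L ≈ 103 H

A = πr² = π(2.250×10^-2 m)² = 1.590×10^-3 m².
For a long solenoid, L = μ₀μᵣN²A/ℓ.
L = (4π×10⁻⁷)(1420)(4120)²(1.590×10^-3)/(0.469 m) = 102.7 H.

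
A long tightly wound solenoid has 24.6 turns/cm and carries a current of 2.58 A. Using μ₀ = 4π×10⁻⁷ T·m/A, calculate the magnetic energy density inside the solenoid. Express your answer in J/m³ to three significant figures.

u ≈ 25.3 J/m³

B = μ₀nI = (4π×10⁻⁷)(2.460×10^3)(2.58) = 7.976×10^-3 T.
u = B²/(2μ₀) = (7.976×10^-3)²/(2×4π×10⁻⁷) = 25.31 J/m³.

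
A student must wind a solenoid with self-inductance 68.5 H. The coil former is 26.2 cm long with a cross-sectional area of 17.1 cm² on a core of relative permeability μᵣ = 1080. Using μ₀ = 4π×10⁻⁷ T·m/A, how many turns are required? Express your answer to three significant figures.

N ≈ 2780 turns

A = 17.1 cm² = 1.710×10^-3 m².
From L = μ₀μᵣN²A/ℓ, N = √(Lℓ / (μ₀μᵣA)).
N = √[(68.5)(0.262) / ((4π×10⁻⁷)(1080)×1.710×10^-3)] = √(7.733×10^6) ≈ 2780.9.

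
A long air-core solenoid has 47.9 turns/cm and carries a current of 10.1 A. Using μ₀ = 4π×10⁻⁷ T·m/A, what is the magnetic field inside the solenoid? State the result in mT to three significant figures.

B ≈ 60.8 mT

Inside a long solenoid, B = μ₀nI.
B = (4π×10⁻⁷)(4.790×10^3 m⁻¹)(10.1 A) = 6.079×10^-2 T.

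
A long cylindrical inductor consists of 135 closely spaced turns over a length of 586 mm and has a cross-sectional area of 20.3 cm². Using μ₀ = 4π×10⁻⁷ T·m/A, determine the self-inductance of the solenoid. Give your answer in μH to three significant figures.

A = 20.3 cm² = 2.030×10^-3 m².
For a long solenoid, L = μ₀N²A/ℓ.
L = (4π×10⁻⁷)(135)²(2.030×10^-3)/(0.586 m) = 7.934×10^-5 H.

L ≈ 79.3 μH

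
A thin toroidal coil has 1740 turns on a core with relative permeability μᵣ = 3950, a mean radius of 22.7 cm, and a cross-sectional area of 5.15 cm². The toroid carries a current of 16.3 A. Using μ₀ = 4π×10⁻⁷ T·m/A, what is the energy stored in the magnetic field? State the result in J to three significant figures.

L = μ₀μᵣN²A/(2πR) = (4π×10⁻⁷)(3950)(1740)²(5.150×10^-4)/(2π×0.227) = 5.426 H.
U = ½LI² = ½(5.426)(16.3)² = 720.9 J.

U ≈ 721 J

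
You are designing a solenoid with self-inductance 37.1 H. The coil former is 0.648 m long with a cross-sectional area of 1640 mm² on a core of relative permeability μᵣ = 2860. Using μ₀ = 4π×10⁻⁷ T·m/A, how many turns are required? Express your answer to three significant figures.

N ≈ 2020 turns

A = 1640 mm² = 1.640×10^-3 m².
From L = μ₀μᵣN²A/ℓ, N = √(Lℓ / (μ₀μᵣA)).
N = √[(37.1)(0.648) / ((4π×10⁻⁷)(2860)×1.640×10^-3)] = √(4.079×10^6) ≈ 2019.6.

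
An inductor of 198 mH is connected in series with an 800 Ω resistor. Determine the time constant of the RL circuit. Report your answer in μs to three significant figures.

τ ≈ 248 μs

τ = L/R = (0.198 H)/(800 Ω) = 2.475×10^-4 s.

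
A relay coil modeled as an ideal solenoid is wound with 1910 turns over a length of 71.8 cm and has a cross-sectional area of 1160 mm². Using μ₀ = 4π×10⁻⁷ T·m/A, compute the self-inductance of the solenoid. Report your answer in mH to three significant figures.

A = 1160 mm² = 1.160×10^-3 m².
For a long solenoid, L = μ₀N²A/ℓ.
L = (4π×10⁻⁷)(1910)²(1.160×10^-3)/(0.718 m) = 7.406×10^-3 H.

L ≈ 7.41 mH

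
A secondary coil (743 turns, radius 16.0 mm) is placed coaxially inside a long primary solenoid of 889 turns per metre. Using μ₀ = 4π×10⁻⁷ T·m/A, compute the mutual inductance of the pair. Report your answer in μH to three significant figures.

The outer solenoid produces a uniform field B₁ = μ₀n₁I₁ across the inner coil,
so the flux linkage is N₂Φ = N₂B₁A₂ = μ₀n₁N₂A₂·I₁, giving M = μ₀n₁N₂A₂.
A₂ = πr² = π(1.600×10^-2 m)² = 8.042×10^-4 m².
M = (4π×10⁻⁷)(889)(743)(8.042×10^-4) = 6.676×10^-4 H.

M ≈ 668 μH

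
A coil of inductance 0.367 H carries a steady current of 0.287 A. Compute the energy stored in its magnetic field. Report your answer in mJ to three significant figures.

Stored magnetic energy: U = ½LI².
U = ½(0.367 H)(0.287 A)² = 1.511×10^-2 J.

U ≈ 15.1 mJ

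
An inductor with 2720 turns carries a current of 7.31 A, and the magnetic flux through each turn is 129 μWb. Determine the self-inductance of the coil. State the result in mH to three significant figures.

Self-inductance is defined by L = NΦ_B/I (flux linkage over current).
L = (2720)(1.290×10^-4 Wb)/(7.31 A) = 4.800×10^-2 H.

L ≈ 48.0 mH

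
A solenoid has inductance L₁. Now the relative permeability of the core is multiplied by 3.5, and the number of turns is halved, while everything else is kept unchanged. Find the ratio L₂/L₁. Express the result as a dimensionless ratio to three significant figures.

L₂/L₁ = 0.875

For a solenoid, L ∝ μᵣN²A/ℓ.
L₂/L₁ = (3.5) × (0.5)^2 = 0.875.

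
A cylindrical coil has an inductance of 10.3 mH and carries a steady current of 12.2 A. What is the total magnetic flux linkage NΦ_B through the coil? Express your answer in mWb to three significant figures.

From L = NΦ_B/I, the flux linkage is NΦ_B = LI.
NΦ_B = (1.030×10^-2 H)(12.2 A) = 0.1257 Wb.

NΦ_B ≈ 126 mWb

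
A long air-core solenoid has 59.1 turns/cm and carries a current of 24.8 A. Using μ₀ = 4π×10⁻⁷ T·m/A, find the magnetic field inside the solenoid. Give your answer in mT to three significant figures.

Inside a long solenoid, B = μ₀nI.
B = (4π×10⁻⁷)(5.910×10^3 m⁻¹)(24.8 A) = 0.1842 T.

B ≈ 184 mT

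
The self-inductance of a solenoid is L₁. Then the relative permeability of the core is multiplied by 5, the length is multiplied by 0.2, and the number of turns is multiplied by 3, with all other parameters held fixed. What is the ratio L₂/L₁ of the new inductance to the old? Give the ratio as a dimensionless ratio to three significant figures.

L₂/L₁ = 225

For a solenoid, L ∝ μᵣN²A/ℓ.
L₂/L₁ = (5) × (0.2)^-1 × (3)^2 = 225.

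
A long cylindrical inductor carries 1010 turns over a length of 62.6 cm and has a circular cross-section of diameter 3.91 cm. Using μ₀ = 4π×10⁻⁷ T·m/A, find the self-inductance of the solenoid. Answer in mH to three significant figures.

A = π(d/2)² = π(1.955×10^-2 m)² = 1.201×10^-3 m².
For a long solenoid, L = μ₀N²A/ℓ.
L = (4π×10⁻⁷)(1010)²(1.201×10^-3)/(0.626 m) = 2.459×10^-3 H.

L ≈ 2.46 mH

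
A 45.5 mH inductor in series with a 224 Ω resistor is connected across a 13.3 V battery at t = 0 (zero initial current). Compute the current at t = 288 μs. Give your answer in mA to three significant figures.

τ = L/R = 4.550×10^-2/224 = 2.031×10^-4 s; final current I_∞ = ε/R = 13.3/224 = 5.938×10^-2 A.
I(t) = I_∞(1 − e^(−t/τ)) with t/τ = 1.418.
I = (5.938×10^-2)(1 − e^(−1.418)) = 4.499×10^-2 A.

I ≈ 45.0 mA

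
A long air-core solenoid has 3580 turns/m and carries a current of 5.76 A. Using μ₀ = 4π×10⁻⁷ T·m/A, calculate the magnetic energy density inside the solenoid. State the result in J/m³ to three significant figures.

u ≈ 267 J/m³

B = μ₀nI = (4π×10⁻⁷)(3.580×10^3)(5.76) = 2.591×10^-2 T.
u = B²/(2μ₀) = (2.591×10^-2)²/(2×4π×10⁻⁷) = 267.2 J/m³.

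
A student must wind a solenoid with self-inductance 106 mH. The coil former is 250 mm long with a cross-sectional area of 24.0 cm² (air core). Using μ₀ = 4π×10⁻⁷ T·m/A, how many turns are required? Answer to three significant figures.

A = 24.0 cm² = 2.400×10^-3 m².
From L = μ₀N²A/ℓ, N = √(Lℓ / (μ₀A)).
N = √[(0.106)(0.25) / ((4π×10⁻⁷)×2.400×10^-3)] = √(8.787×10^6) ≈ 2964.2.

N ≈ 2960 turns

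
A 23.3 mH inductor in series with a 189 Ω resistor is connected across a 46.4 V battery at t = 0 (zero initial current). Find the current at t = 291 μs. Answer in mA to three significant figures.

τ = L/R = 2.330×10^-2/189 = 1.233×10^-4 s; final current I_∞ = ε/R = 46.4/189 = 0.2455 A.
I(t) = I_∞(1 − e^(−t/τ)) with t/τ = 2.360.
I = (0.2455)(1 − e^(−2.360)) = 0.2223 A.

I ≈ 222 mA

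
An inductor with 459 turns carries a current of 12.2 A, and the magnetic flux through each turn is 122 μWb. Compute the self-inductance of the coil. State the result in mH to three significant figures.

L ≈ 4.59 mH

Self-inductance is defined by L = NΦ_B/I (flux linkage over current).
L = (459)(1.220×10^-4 Wb)/(12.2 A) = 4.590×10^-3 H.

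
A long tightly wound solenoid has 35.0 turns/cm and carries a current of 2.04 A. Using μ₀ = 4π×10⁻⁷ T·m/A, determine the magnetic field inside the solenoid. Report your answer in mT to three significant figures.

Inside a long solenoid, B = μ₀nI.
B = (4π×10⁻⁷)(3.500×10^3 m⁻¹)(2.04 A) = 8.972×10^-3 T.

B ≈ 8.97 mT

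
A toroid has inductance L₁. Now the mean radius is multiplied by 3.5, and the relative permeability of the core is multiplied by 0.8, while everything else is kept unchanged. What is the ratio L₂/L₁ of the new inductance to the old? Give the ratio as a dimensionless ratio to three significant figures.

For a toroid, L ∝ μᵣN²A/R.
L₂/L₁ = (3.5)^-1 × (0.8) = 0.229.

L₂/L₁ = 0.229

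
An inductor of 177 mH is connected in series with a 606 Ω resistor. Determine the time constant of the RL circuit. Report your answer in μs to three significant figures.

τ = L/R = (0.177 H)/(606 Ω) = 2.921×10^-4 s.

τ ≈ 292 μs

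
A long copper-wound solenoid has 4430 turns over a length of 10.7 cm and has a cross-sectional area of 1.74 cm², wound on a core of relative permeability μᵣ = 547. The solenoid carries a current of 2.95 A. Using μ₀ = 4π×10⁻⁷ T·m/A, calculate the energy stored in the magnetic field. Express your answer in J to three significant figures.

U ≈ 95.5 J

A = 1.74 cm² = 1.740×10^-4 m².
L = μ₀μᵣN²A/ℓ = (4π×10⁻⁷)(547)(4430)²(1.740×10^-4)/(0.107) = 21.94 H.
U = ½LI² = ½(21.94)(2.95)² = 95.45 J.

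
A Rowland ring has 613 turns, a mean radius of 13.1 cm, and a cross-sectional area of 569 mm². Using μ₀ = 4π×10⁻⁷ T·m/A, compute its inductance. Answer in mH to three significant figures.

L ≈ 0.326 mH

For a thin toroid, L = μ₀N²A/(2πR).
L = (4π×10⁻⁷)(613)²(5.690×10^-4) / (2π×0.131 m) = 3.264×10^-4 H.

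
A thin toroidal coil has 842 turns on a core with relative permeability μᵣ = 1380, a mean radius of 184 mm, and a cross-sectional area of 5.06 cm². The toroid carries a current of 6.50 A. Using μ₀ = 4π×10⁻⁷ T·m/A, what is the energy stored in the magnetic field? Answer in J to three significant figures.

L = μ₀μᵣN²A/(2πR) = (4π×10⁻⁷)(1380)(842)²(5.060×10^-4)/(2π×0.184) = 0.5381 H.
U = ½LI² = ½(0.5381)(6.50)² = 11.37 J.

U ≈ 11.4 J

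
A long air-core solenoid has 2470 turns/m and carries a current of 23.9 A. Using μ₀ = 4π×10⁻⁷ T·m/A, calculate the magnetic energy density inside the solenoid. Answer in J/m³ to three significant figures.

u ≈ 2190 J/m³

B = μ₀nI = (4π×10⁻⁷)(2.470×10^3)(23.9) = 7.418×10^-2 T.
u = B²/(2μ₀) = (7.418×10^-2)²/(2×4π×10⁻⁷) = 2.190×10^3 J/m³.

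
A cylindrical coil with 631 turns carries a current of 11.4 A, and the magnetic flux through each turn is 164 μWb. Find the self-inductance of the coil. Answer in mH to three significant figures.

L ≈ 9.08 mH

Self-inductance is defined by L = NΦ_B/I (flux linkage over current).
L = (631)(1.640×10^-4 Wb)/(11.4 A) = 9.078×10^-3 H.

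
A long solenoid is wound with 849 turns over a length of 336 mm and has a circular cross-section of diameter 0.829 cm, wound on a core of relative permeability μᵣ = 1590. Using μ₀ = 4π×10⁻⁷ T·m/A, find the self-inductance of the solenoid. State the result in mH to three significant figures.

A = π(d/2)² = π(4.145×10^-3 m)² = 5.398×10^-5 m².
For a long solenoid, L = μ₀μᵣN²A/ℓ.
L = (4π×10⁻⁷)(1590)(849)²(5.398×10^-5)/(0.336 m) = 0.2314 H.

L ≈ 231 mH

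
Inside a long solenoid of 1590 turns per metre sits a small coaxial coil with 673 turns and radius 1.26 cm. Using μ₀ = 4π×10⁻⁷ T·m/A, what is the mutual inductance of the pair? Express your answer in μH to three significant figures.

M ≈ 671 μH

The outer solenoid produces a uniform field B₁ = μ₀n₁I₁ across the inner coil,
so the flux linkage is N₂Φ = N₂B₁A₂ = μ₀n₁N₂A₂·I₁, giving M = μ₀n₁N₂A₂.
A₂ = πr² = π(1.260×10^-2 m)² = 4.988×10^-4 m².
M = (4π×10⁻⁷)(1590)(673)(4.988×10^-4) = 6.707×10^-4 H.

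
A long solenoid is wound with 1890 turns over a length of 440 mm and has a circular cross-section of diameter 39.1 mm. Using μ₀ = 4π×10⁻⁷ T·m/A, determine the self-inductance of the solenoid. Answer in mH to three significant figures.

L ≈ 12.2 mH

A = π(d/2)² = π(1.955×10^-2 m)² = 1.201×10^-3 m².
For a long solenoid, L = μ₀N²A/ℓ.
L = (4π×10⁻⁷)(1890)²(1.201×10^-3)/(0.44 m) = 1.22497×10^-2 H.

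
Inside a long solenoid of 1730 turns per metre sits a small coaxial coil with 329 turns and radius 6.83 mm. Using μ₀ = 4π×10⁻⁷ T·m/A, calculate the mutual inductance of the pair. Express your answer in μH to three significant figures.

M ≈ 105 μH

The outer solenoid produces a uniform field B₁ = μ₀n₁I₁ across the inner coil,
so the flux linkage is N₂Φ = N₂B₁A₂ = μ₀n₁N₂A₂·I₁, giving M = μ₀n₁N₂A₂.
A₂ = πr² = π(6.830×10^-3 m)² = 1.466×10^-4 m².
M = (4π×10⁻⁷)(1730)(329)(1.466×10^-4) = 1.048×10^-4 H.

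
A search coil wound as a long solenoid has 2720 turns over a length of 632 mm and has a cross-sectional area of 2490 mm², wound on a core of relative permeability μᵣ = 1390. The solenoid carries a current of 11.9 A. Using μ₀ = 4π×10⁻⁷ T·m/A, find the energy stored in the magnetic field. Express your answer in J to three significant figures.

A = 2490 mm² = 2.490×10^-3 m².
L = μ₀μᵣN²A/ℓ = (4π×10⁻⁷)(1390)(2720)²(2.490×10^-3)/(0.632) = 50.91 H.
U = ½LI² = ½(50.91)(11.9)² = 3.605×10^3 J.

U ≈ 3610 J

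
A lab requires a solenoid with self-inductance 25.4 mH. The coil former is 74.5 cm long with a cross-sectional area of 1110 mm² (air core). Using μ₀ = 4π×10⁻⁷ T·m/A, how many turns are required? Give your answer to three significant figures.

A = 1110 mm² = 1.110×10^-3 m².
From L = μ₀N²A/ℓ, N = √(Lℓ / (μ₀A)).
N = √[(2.540×10^-2)(0.745) / ((4π×10⁻⁷)×1.110×10^-3)] = √(1.357×10^7) ≈ 3683.2.

N ≈ 3680 turns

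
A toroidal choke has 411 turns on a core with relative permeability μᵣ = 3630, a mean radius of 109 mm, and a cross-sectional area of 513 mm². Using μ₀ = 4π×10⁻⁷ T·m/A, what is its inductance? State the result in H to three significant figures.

For a thin toroid, L = μ₀μᵣN²A/(2πR).
L = (4π×10⁻⁷)(3630)(411)²(5.130×10^-4) / (2π×0.109 m) = 0.5772 H.

L ≈ 0.577 H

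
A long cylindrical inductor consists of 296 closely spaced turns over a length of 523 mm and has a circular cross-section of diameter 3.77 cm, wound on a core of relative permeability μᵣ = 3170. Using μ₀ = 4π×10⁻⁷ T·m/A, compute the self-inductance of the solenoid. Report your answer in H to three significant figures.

L ≈ 0.745 H

A = π(d/2)² = π(1.885×10^-2 m)² = 1.116×10^-3 m².
For a long solenoid, L = μ₀μᵣN²A/ℓ.
L = (4π×10⁻⁷)(3170)(296)²(1.116×10^-3)/(0.523 m) = 0.7449 H.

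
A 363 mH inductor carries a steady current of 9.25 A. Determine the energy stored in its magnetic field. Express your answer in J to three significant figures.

Stored magnetic energy: U = ½LI².
U = ½(0.363 H)(9.25 A)² = 15.53 J.

U ≈ 15.5 J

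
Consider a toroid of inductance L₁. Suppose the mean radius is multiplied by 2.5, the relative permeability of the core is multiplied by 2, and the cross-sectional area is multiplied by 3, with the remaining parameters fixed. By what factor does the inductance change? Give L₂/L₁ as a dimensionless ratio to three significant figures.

For a toroid, L ∝ μᵣN²A/R.
L₂/L₁ = (2.5)^-1 × (2) × (3) = 2.40.

L₂/L₁ = 2.40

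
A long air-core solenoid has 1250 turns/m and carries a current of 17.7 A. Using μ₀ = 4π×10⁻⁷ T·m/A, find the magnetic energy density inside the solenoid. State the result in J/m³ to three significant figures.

u ≈ 308 J/m³

B = μ₀nI = (4π×10⁻⁷)(1.250×10^3)(17.7) = 2.780×10^-2 T.
u = B²/(2μ₀) = (2.780×10^-2)²/(2×4π×10⁻⁷) = 307.6 J/m³.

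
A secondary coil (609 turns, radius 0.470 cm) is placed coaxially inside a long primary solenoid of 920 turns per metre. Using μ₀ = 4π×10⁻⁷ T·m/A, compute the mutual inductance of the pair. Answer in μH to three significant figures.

The outer solenoid produces a uniform field B₁ = μ₀n₁I₁ across the inner coil,
so the flux linkage is N₂Φ = N₂B₁A₂ = μ₀n₁N₂A₂·I₁, giving M = μ₀n₁N₂A₂.
A₂ = πr² = π(4.700×10^-3 m)² = 6.940×10^-5 m².
M = (4π×10⁻⁷)(920)(609)(6.940×10^-5) = 4.886×10^-5 H.

M ≈ 48.9 μH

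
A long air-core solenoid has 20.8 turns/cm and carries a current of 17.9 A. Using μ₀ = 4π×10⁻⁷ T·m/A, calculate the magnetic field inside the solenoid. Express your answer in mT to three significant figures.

B ≈ 46.8 mT

Inside a long solenoid, B = μ₀nI.
B = (4π×10⁻⁷)(2.080×10^3 m⁻¹)(17.9 A) = 4.679×10^-2 T.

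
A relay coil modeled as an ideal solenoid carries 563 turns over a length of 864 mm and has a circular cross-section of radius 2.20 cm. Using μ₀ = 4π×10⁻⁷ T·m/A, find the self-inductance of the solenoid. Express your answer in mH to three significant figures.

A = πr² = π(2.200×10^-2 m)² = 1.521×10^-3 m².
For a long solenoid, L = μ₀N²A/ℓ.
L = (4π×10⁻⁷)(563)²(1.521×10^-3)/(0.864 m) = 7.010×10^-4 H.

L ≈ 0.701 mH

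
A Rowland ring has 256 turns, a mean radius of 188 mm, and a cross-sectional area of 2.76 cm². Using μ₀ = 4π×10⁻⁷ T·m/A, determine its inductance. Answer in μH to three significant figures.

L ≈ 19.2 μH

For a thin toroid, L = μ₀N²A/(2πR).
L = (4π×10⁻⁷)(256)²(2.760×10^-4) / (2π×0.188 m) = 1.924×10^-5 H.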